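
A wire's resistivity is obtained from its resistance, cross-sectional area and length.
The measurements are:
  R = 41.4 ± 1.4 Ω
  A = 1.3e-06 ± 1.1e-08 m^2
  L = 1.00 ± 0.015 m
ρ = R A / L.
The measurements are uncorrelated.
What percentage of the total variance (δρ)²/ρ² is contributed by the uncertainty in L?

(δρ/ρ)² = (1·δR/R)² + (1·δA/A)² + (-1·δL/L)²
  R term: (1×0.0338)² = 0.00114
  A term: (1×0.00846)² = 7.16e-05
  L term: (-1×0.0150)² = 0.000225
Total = 0.00144. Share from L = 0.000225/0.00144 = 0.156.

15.6%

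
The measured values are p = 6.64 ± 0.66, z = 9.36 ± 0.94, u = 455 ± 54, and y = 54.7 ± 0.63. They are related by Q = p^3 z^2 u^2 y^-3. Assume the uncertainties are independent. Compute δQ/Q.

0.432

For a monomial Q ∝ p^3, z^2, u^2, y^-3, fractional errors add in quadrature:
  (3·δp/p)² = (3×0.0994)² = 0.0889;  (2·δz/z)² = (2×0.100)² = 0.0403;  (2·δu/u)² = (2×0.119)² = 0.0563;  (-3·δy/y)² = (-3×0.0115)² = 0.00119
δQ/Q = √(0.187) = 0.432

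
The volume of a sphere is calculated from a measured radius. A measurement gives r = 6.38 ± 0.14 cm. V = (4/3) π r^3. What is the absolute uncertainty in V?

71.6 cm^3

V ∝ r^3, so δV/V = |3| · δr/r = 3 × 0.0219 = 0.0658.
V = 1090 cm^3, so δV = 0.0658 × 1090 = 71.6 cm^3.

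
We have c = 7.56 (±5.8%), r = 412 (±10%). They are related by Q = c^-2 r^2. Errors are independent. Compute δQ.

Products/powers → add relative errors in quadrature, weighted by exponent:
  (-2·δc/c)² = (-2×0.0580)² = 0.0135;  (2·δr/r)² = (2×0.100)² = 0.0400
δQ/Q = √(0.0535) = 0.231
Q = 2970, so δQ = 0.231 × 2970 = 687.

687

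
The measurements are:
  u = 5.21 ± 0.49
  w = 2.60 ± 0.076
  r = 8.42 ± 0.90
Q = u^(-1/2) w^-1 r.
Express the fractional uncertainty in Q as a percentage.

12.0%

Relative error in a monomial: (δQ/Q)² = Σ (nᵢ · δxᵢ/xᵢ)².
  (−½·δu/u)² = (-0.5×0.0940)² = 0.00221;  (-1·δw/w)² = (-1×0.0292)² = 0.000854;  (1·δr/r)² = (1×0.107)² = 0.0114
δQ/Q = √(0.0145) = 0.120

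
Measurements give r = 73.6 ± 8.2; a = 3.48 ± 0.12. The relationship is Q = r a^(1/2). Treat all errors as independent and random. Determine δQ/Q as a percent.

11.3%

Each factor contributes (exponent × relative error)² to (δQ/Q)²:
  (1·δr/r)² = (1×0.111)² = 0.0124;  (½·δa/a)² = (0.5×0.0345)² = 0.000297
δQ/Q = √(0.0127) = 0.113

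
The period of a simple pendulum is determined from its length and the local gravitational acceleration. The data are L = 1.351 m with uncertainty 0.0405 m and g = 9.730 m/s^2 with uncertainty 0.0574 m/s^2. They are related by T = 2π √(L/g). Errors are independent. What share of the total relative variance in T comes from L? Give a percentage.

96.3%

(δT/T)² = (½·δL/L)² + (−½·δg/g)²
  L term: (0.5×0.0300)² = 0.000225
  g term: (-0.5×0.00590)² = 8.7e-06
Total = 0.000233. Share from L = 0.000225/0.000233 = 0.963.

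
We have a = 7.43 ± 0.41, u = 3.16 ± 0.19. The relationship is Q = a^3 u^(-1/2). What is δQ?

38.8

Each factor contributes (exponent × relative error)² to (δQ/Q)²:
  (3·δa/a)² = (3×0.0552)² = 0.0274;  (−½·δu/u)² = (-0.5×0.0601)² = 0.000904
δQ/Q = √(0.0283) = 0.168
Q = 231, so δQ = 0.168 × 231 = 38.8.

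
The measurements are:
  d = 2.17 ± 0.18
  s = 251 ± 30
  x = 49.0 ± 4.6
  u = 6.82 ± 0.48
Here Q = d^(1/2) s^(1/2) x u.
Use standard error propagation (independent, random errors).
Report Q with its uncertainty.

Relative error in a monomial: (δQ/Q)² = Σ (nᵢ · δxᵢ/xᵢ)².
  (½·δd/d)² = (0.5×0.0829)² = 0.00172;  (½·δs/s)² = (0.5×0.120)² = 0.00357;  (1·δx/x)² = (1×0.0939)² = 0.00881;  (1·δu/u)² = (1×0.0704)² = 0.00495
δQ/Q = √(0.0191) = 0.138
Q = 7800, so δQ = 0.138 × 7800 = 1080.

7800 ± 1080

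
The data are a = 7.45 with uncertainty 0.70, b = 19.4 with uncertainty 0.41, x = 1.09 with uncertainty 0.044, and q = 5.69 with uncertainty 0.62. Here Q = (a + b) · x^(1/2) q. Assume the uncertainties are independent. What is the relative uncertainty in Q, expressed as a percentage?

11.5%

Let u = a + b = 26.8. δu = √(δa² + δb²) = √(0.490 + 0.168) = 0.811, so δu/u = 0.0302.
Q is then a monomial in u, x, q:
δQ/Q = √((δu/u)² + (½·δx/x)² + (1·δq/q)²) = √(0.000913 + 0.000407 + 0.0119) = 0.115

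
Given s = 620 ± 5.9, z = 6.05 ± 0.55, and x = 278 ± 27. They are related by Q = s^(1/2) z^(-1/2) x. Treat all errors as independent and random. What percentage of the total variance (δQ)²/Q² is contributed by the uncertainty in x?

81.9%

(δQ/Q)² = (½·δs/s)² + (−½·δz/z)² + (1·δx/x)²
  s term: (0.5×0.00952)² = 2.26e-05
  z term: (-0.5×0.0909)² = 0.00207
  x term: (1×0.0971)² = 0.00943
Total = 0.0115. Share from x = 0.00943/0.0115 = 0.819.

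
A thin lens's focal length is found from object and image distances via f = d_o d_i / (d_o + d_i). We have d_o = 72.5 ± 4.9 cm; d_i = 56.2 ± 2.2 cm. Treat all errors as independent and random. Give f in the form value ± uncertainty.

∂f/∂d_o = (d_i/(d_o+d_i))² = 0.191;  ∂f/∂d_i = (d_o/(d_o+d_i))² = 0.317
δf = √((∂f/∂d_o · δd_o)² + (∂f/∂d_i · δd_i)²) = √(0.873 + 0.487) = 1.17 cm
f = 31.7 cm.

31.7 ± 1.17 cm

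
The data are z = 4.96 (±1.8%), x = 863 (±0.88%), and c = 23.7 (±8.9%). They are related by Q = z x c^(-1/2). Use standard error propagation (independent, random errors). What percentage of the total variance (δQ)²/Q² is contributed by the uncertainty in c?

83.1%

(δQ/Q)² = (1·δz/z)² + (1·δx/x)² + (−½·δc/c)²
  z term: (1×0.0180)² = 0.000324
  x term: (1×0.00880)² = 7.74e-05
  c term: (-0.5×0.0890)² = 0.00198
Total = 0.00238. Share from c = 0.00198/0.00238 = 0.831.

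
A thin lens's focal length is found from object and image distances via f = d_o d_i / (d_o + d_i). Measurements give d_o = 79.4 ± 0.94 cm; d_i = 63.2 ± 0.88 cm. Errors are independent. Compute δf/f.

0.00936

∂f/∂d_o = (d_i/(d_o+d_i))² = 0.196;  ∂f/∂d_i = (d_o/(d_o+d_i))² = 0.310
δf = √((∂f/∂d_o · δd_o)² + (∂f/∂d_i · δd_i)²) = √(0.0341 + 0.0744) = 0.329 cm
f = 35.2 cm, so δf/f = 0.329/35.2 = 0.00936.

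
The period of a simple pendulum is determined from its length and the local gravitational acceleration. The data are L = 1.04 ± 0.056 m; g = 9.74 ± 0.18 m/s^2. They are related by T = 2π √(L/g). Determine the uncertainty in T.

Products/powers → add relative errors in quadrature, weighted by exponent:
  (½·δL/L)² = (0.5×0.0538)² = 0.000725;  (−½·δg/g)² = (-0.5×0.0185)² = 8.54e-05
δT/T = √(0.000810) = 0.0285
T = 2.05 s, so δT = 0.0285 × 2.05 = 0.0584 s.

0.0584 s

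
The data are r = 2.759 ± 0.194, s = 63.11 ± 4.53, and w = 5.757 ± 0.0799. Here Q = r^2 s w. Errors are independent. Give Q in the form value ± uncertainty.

Relative error in a monomial: (δQ/Q)² = Σ (nᵢ · δxᵢ/xᵢ)².
  (2·δr/r)² = (2×0.0703)² = 0.0198;  (1·δs/s)² = (1×0.0718)² = 0.00515;  (1·δw/w)² = (1×0.0139)² = 0.000193
δQ/Q = √(0.0251) = 0.158
Q = 2766, so δQ = 0.158 × 2766 = 438.

2766 ± 438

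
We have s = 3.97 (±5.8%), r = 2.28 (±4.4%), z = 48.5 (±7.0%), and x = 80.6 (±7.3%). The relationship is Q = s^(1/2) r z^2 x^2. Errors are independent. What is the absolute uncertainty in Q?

Relative error in a monomial: (δQ/Q)² = Σ (nᵢ · δxᵢ/xᵢ)².
  (½·δs/s)² = (0.5×0.0580)² = 0.000841;  (1·δr/r)² = (1×0.0440)² = 0.00194;  (2·δz/z)² = (2×0.0700)² = 0.0196;  (2·δx/x)² = (2×0.0730)² = 0.0213
δQ/Q = √(0.0437) = 0.209
Q = 6.94e+07, so δQ = 0.209 × 6.94e+07 = 1.45e+07.

1.45e+07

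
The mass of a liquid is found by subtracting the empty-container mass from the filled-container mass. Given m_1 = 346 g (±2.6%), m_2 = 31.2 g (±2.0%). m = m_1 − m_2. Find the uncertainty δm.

9.02 g

For a sum/difference, combine absolute errors in quadrature:
  (δm_1)² = 80.9;  (δm_2)² = 0.389
δm = √(81.3) = 9.02 g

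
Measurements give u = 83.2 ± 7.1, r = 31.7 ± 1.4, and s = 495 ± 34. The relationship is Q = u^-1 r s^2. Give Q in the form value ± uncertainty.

93400 ± 15700

Relative error in a monomial: (δQ/Q)² = Σ (nᵢ · δxᵢ/xᵢ)².
  (-1·δu/u)² = (-1×0.0853)² = 0.00728;  (1·δr/r)² = (1×0.0442)² = 0.00195;  (2·δs/s)² = (2×0.0687)² = 0.0189
δQ/Q = √(0.0281) = 0.168
Q = 93400, so δQ = 0.168 × 93400 = 15700.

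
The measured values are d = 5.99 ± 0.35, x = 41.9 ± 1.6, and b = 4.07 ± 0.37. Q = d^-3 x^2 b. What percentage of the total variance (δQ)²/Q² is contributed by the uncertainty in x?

13.0%

(δQ/Q)² = (-3·δd/d)² + (2·δx/x)² + (1·δb/b)²
  d term: (-3×0.0584)² = 0.0307
  x term: (2×0.0382)² = 0.00583
  b term: (1×0.0909)² = 0.00826
Total = 0.0448. Share from x = 0.00583/0.0448 = 0.130.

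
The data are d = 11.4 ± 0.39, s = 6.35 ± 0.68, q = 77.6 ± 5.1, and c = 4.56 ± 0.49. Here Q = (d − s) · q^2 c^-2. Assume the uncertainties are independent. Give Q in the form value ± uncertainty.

Let u = d − s = 5.05. δu = √(δd² + δs²) = √(0.152 + 0.462) = 0.784, so δu/u = 0.155.
Q is then a monomial in u, q, c:
δQ/Q = √((δu/u)² + (2·δq/q)² + (-2·δc/c)²) = √(0.0241 + 0.0173 + 0.0462) = 0.296
Q = 1460, so δQ = 0.296 × 1460 = 433.

1460 ± 433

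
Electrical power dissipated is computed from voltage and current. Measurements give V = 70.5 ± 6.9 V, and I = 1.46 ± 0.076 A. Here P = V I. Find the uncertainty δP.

11.4 W

Products/powers → add relative errors in quadrature, weighted by exponent:
  (1·δV/V)² = (1×0.0979)² = 0.00958;  (1·δI/I)² = (1×0.0521)² = 0.00271
δP/P = √(0.0123) = 0.111
P = 103 W, so δP = 0.111 × 103 = 11.4 W.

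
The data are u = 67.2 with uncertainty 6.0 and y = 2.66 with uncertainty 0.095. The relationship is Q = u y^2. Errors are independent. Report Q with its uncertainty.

Each factor contributes (exponent × relative error)² to (δQ/Q)²:
  (1·δu/u)² = (1×0.0893)² = 0.00797;  (2·δy/y)² = (2×0.0357)² = 0.00510
δQ/Q = √(0.0131) = 0.114
Q = 475, so δQ = 0.114 × 475 = 54.4.

475 ± 54.4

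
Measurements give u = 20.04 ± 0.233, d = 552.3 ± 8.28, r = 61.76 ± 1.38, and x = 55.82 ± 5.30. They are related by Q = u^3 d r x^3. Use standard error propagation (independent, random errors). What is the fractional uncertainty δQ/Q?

0.288

Q is a product of powers, so relative uncertainties combine in quadrature:
  (3·δu/u)² = (3×0.0116)² = 0.00122;  (1·δd/d)² = (1×0.0150)² = 0.000225;  (1·δr/r)² = (1×0.0223)² = 0.000499;  (3·δx/x)² = (3×0.0949)² = 0.0811
δQ/Q = √(0.0831) = 0.288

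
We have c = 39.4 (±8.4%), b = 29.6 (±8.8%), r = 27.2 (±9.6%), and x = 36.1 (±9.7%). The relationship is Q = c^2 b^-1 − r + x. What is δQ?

Let p = c^2·b^-1 = 52.4. δp/p = √((2·δc/c)² + (-1·δb/b)²) = √(0.0282 + 0.00774) = 0.190, so δp = 9.95.
Q = p − r + x: δQ = √(δp² + δr² + δx²) = √(98.9 + 6.82 + 12.3) = 10.9

10.9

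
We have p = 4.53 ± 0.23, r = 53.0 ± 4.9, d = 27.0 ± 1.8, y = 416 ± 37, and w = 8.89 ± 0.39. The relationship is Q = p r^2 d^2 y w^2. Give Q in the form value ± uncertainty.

(3.05 ± 0.808) × 10^11

For a monomial Q ∝ p, r^2, d^2, y, w^2, fractional errors add in quadrature:
  (1·δp/p)² = (1×0.0508)² = 0.00258;  (2·δr/r)² = (2×0.0925)² = 0.0342;  (2·δd/d)² = (2×0.0667)² = 0.0178;  (1·δy/y)² = (1×0.0889)² = 0.00791;  (2·δw/w)² = (2×0.0439)² = 0.00770
δQ/Q = √(0.0702) = 0.265
Q = 3.05e+11, so δQ = 0.265 × 3.05e+11 = 8.08e+10.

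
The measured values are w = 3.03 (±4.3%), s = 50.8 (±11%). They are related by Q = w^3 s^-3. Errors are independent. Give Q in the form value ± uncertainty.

Relative error in a monomial: (δQ/Q)² = Σ (nᵢ · δxᵢ/xᵢ)².
  (3·δw/w)² = (3×0.0430)² = 0.0166;  (-3·δs/s)² = (-3×0.110)² = 0.109
δQ/Q = √(0.126) = 0.354
Q = 0.000212, so δQ = 0.354 × 0.000212 = 7.52e-05.

(2.12 ± 0.752) × 10^-4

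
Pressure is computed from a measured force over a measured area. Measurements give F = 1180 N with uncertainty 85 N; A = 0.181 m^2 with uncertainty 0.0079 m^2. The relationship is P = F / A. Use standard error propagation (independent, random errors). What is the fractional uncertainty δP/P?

P is a product of powers, so relative uncertainties combine in quadrature:
  (1·δF/F)² = (1×0.0720)² = 0.00519;  (-1·δA/A)² = (-1×0.0436)² = 0.00191
δP/P = √(0.00709) = 0.0842

0.0842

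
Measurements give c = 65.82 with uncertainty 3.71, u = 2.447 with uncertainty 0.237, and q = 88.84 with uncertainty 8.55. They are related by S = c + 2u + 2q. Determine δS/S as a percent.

For a sum/difference, combine absolute errors in quadrature:
  (δc)² = 13.8;  (2·δu)² = 0.225;  (2·δq)² = 292
δS = √(306) = 17.5
S = 248.4, so δS/S = 17.5/248.4 = 0.0705.

7.05%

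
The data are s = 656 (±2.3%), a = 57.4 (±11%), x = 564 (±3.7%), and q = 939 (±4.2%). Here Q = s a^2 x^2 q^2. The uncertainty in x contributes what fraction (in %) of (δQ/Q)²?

8.91%

(δQ/Q)² = (1·δs/s)² + (2·δa/a)² + (2·δx/x)² + (2·δq/q)²
  s term: (1×0.0230)² = 0.000529
  a term: (2×0.110)² = 0.0484
  x term: (2×0.0370)² = 0.00548
  q term: (2×0.0420)² = 0.00706
Total = 0.0615. Share from x = 0.00548/0.0615 = 0.0891.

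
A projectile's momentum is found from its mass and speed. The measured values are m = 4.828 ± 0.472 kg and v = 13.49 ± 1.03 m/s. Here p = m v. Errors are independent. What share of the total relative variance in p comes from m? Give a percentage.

62.1%

(δp/p)² = (1·δm/m)² + (1·δv/v)²
  m term: (1×0.0978)² = 0.00956
  v term: (1×0.0764)² = 0.00583
Total = 0.0154. Share from m = 0.00956/0.0154 = 0.621.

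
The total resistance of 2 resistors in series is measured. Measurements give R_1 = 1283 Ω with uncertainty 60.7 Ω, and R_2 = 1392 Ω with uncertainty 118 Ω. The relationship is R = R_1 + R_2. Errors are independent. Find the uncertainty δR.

133 Ω

R is a linear combination, so absolute uncertainties add in quadrature:
  (δR_1)² = 3680;  (δR_2)² = 13900
δR = √(17600) = 133 Ω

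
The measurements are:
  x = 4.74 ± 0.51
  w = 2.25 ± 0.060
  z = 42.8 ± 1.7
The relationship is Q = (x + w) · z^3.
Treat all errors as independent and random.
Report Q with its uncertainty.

Let u = x + w = 6.99. δu = √(δx² + δw²) = √(0.260 + 0.00360) = 0.514, so δu/u = 0.0735.
Q is then a monomial in u, z:
δQ/Q = √((δu/u)² + (3·δz/z)²) = √(0.00540 + 0.0142) = 0.140
Q = 5.48e+05, so δQ = 0.140 × 5.48e+05 = 76700.

(5.48 ± 0.767) × 10^5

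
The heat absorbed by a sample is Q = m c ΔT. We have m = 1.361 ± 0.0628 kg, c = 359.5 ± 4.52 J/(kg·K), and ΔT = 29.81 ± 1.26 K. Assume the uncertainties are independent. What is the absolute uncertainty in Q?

931 J

Q is a product of powers, so relative uncertainties combine in quadrature:
  (1·δm/m)² = (1×0.0461)² = 0.00213;  (1·δc/c)² = (1×0.0126)² = 0.000158;  (1·δΔT/ΔT)² = (1×0.0423)² = 0.00179
δQ/Q = √(0.00407) = 0.0638
Q = 14590 J, so δQ = 0.0638 × 14590 = 931 J.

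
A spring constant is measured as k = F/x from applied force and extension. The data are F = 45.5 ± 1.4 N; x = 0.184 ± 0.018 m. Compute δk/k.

0.103

Products/powers → add relative errors in quadrature, weighted by exponent:
  (1·δF/F)² = (1×0.0308)² = 0.000947;  (-1·δx/x)² = (-1×0.0978)² = 0.00957
δk/k = √(0.0105) = 0.103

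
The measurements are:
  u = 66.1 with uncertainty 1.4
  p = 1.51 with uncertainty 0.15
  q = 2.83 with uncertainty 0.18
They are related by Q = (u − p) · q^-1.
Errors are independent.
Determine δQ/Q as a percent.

6.72%

Let w = u − p = 64.6. δw = √(δu² + δp²) = √(1.96 + 0.0225) = 1.41, so δw/w = 0.0218.
Q is then a monomial in w, q:
δQ/Q = √((δw/w)² + (-1·δq/q)²) = √(0.000475 + 0.00405) = 0.0672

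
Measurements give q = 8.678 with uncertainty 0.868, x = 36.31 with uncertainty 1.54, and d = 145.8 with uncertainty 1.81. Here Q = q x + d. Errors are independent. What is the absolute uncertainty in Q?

34.3

Let p = q·x = 315.1. δp/p = √((1·δq/q)² + (1·δx/x)²) = √(0.0100 + 0.00180) = 0.109, so δp = 34.2.
Q = p + d: δQ = √(δp² + δd²) = √(1170 + 3.28) = 34.3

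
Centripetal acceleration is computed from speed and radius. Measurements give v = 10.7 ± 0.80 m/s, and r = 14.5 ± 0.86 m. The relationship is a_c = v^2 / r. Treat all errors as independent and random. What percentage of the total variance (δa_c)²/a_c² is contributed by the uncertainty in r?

(δa_c/a_c)² = (2·δv/v)² + (-1·δr/r)²
  v term: (2×0.0748)² = 0.0224
  r term: (-1×0.0593)² = 0.00352
Total = 0.0259. Share from r = 0.00352/0.0259 = 0.136.

13.6%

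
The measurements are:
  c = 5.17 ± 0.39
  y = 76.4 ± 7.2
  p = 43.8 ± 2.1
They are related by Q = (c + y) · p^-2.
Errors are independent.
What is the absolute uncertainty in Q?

Let u = c + y = 81.6. δu = √(δc² + δy²) = √(0.152 + 51.8) = 7.21, so δu/u = 0.0884.
Q is then a monomial in u, p:
δQ/Q = √((δu/u)² + (-2·δp/p)²) = √(0.00781 + 0.00919) = 0.130
Q = 0.0425, so δQ = 0.130 × 0.0425 = 0.00555.

0.00555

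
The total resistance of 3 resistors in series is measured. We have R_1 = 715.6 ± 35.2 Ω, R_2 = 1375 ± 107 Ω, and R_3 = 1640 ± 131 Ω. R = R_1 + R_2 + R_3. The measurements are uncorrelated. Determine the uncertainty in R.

173 Ω

Sums and differences: (δR)² = Σ (cᵢ δxᵢ)².
  (δR_1)² = 1240;  (δR_2)² = 11400;  (δR_3)² = 17200
δR = √(29800) = 173 Ω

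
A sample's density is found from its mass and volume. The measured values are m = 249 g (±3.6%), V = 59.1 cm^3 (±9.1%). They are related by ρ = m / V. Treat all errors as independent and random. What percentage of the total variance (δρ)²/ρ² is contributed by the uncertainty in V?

86.5%

(δρ/ρ)² = (1·δm/m)² + (-1·δV/V)²
  m term: (1×0.0360)² = 0.00130
  V term: (-1×0.0910)² = 0.00828
Total = 0.00958. Share from V = 0.00828/0.00958 = 0.865.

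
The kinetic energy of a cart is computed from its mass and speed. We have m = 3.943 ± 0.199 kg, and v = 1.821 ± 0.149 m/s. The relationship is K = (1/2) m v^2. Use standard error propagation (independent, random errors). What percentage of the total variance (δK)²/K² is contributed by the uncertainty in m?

(δK/K)² = (1·δm/m)² + (2·δv/v)²
  m term: (1×0.0505)² = 0.00255
  v term: (2×0.0818)² = 0.0268
Total = 0.0293. Share from m = 0.00255/0.0293 = 0.0869.

8.69%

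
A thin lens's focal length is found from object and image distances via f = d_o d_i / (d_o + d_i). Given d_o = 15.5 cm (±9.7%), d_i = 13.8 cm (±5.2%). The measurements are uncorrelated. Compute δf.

∂f/∂d_o = (d_i/(d_o+d_i))² = 0.222;  ∂f/∂d_i = (d_o/(d_o+d_i))² = 0.280
δf = √((∂f/∂d_o · δd_o)² + (∂f/∂d_i · δd_i)²) = √(0.111 + 0.0403) = 0.389 cm

0.389 cm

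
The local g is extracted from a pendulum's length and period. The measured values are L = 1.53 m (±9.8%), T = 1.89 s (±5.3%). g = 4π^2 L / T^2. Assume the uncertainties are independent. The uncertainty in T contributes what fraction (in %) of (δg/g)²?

(δg/g)² = (1·δL/L)² + (-2·δT/T)²
  L term: (1×0.0980)² = 0.00960
  T term: (-2×0.0530)² = 0.0112
Total = 0.0208. Share from T = 0.0112/0.0208 = 0.539.

53.9%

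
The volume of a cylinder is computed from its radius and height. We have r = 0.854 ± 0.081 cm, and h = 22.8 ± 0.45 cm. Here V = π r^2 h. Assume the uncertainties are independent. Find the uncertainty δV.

V is a product of powers, so relative uncertainties combine in quadrature:
  (2·δr/r)² = (2×0.0948)² = 0.0360;  (1·δh/h)² = (1×0.0197)² = 0.000390
δV/V = √(0.0364) = 0.191
V = 52.2 cm^3, so δV = 0.191 × 52.2 = 9.96 cm^3.

9.96 cm^3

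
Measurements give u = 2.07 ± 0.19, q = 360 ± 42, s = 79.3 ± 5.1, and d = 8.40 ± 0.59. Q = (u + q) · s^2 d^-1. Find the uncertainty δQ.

50700

Let w = u + q = 362. δw = √(δu² + δq²) = √(0.0361 + 1760) = 42.0, so δw/w = 0.116.
Q is then a monomial in w, s, d:
δQ/Q = √((δw/w)² + (2·δs/s)² + (-1·δd/d)²) = √(0.0135 + 0.0165 + 0.00493) = 0.187
Q = 2.71e+05, so δQ = 0.187 × 2.71e+05 = 50700.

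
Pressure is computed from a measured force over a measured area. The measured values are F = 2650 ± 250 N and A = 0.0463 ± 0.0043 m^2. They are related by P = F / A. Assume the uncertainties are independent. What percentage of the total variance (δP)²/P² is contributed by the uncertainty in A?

49.2%

(δP/P)² = (1·δF/F)² + (-1·δA/A)²
  F term: (1×0.0943)² = 0.00890
  A term: (-1×0.0929)² = 0.00863
Total = 0.0175. Share from A = 0.00863/0.0175 = 0.492.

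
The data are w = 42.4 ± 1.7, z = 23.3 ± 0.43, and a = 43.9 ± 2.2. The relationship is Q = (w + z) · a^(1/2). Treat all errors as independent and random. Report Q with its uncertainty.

435 ± 15.9

Let u = w + z = 65.7. δu = √(δw² + δz²) = √(2.89 + 0.185) = 1.75, so δu/u = 0.0267.
Q is then a monomial in u, a:
δQ/Q = √((δu/u)² + (½·δa/a)²) = √(0.000712 + 0.000628) = 0.0366
Q = 435, so δQ = 0.0366 × 435 = 15.9.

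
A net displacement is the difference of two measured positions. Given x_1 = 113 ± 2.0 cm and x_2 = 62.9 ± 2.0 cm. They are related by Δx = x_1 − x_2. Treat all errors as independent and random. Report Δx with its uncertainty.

50.1 ± 2.83 cm

For a sum/difference, combine absolute errors in quadrature:
  (δx_1)² = 4.00;  (δx_2)² = 4.00
δΔx = √(8.00) = 2.83 cm
Δx = 50.1 cm.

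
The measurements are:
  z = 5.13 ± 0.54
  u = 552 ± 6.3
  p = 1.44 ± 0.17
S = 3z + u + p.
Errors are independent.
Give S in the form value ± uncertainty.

S is a linear combination, so absolute uncertainties add in quadrature:
  (3·δz)² = 2.62;  (δu)² = 39.7;  (δp)² = 0.0289
δS = √(42.3) = 6.51
S = 569.

569 ± 6.51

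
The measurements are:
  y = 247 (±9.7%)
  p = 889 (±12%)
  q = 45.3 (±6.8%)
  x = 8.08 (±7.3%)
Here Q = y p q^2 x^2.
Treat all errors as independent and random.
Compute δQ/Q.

Since Q is a product/quotient, work with relative uncertainties:
  (1·δy/y)² = (1×0.0970)² = 0.00941;  (1·δp/p)² = (1×0.120)² = 0.0144;  (2·δq/q)² = (2×0.0680)² = 0.0185;  (2·δx/x)² = (2×0.0730)² = 0.0213
δQ/Q = √(0.0636) = 0.252

0.252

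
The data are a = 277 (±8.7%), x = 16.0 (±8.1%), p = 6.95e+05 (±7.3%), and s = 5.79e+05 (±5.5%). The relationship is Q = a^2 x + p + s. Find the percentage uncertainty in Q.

9.72%

Let w = a^2·x = 1.23e+06. δw/w = √((2·δa/a)² + (1·δx/x)²) = √(0.0303 + 0.00656) = 0.192, so δw = 2.36e+05.
Q = w + p + s: δQ = √(δw² + δp² + δs²) = √(5.55e+10 + 2.57e+09 + 1.01e+09) = 2.43e+05
Q = 2.5e+06, so δQ/Q = 2.43e+05/2.5e+06 = 0.0972.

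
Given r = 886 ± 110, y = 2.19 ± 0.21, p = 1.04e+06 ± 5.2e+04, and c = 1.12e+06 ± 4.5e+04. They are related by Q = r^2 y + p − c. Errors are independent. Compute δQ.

4.63e+05

Let w = r^2·y = 1.72e+06. δw/w = √((2·δr/r)² + (1·δy/y)²) = √(0.0617 + 0.00919) = 0.266, so δw = 4.58e+05.
Q = w + p − c: δQ = √(δw² + δp² + δc²) = √(2.09e+11 + 2.7e+09 + 2.02e+09) = 4.63e+05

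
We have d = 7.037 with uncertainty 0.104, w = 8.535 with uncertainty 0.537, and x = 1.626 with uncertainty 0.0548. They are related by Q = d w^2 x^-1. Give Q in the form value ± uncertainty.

315.3 ± 41.3

Relative error in a monomial: (δQ/Q)² = Σ (nᵢ · δxᵢ/xᵢ)².
  (1·δd/d)² = (1×0.0148)² = 0.000218;  (2·δw/w)² = (2×0.0629)² = 0.0158;  (-1·δx/x)² = (-1×0.0337)² = 0.00114
δQ/Q = √(0.0172) = 0.131
Q = 315.3, so δQ = 0.131 × 315.3 = 41.3.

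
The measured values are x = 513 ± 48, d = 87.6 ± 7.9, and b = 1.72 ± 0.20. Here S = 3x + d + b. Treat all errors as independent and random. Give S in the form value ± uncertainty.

For a sum/difference, combine absolute errors in quadrature:
  (3·δx)² = 20700;  (δd)² = 62.4;  (δb)² = 0.0400
δS = √(20800) = 144
S = 1630.

1630 ± 144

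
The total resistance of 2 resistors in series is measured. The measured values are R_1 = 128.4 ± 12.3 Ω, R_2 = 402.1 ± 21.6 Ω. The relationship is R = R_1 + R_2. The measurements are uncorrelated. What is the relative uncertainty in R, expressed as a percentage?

4.69%

Sums and differences: (δR)² = Σ (cᵢ δxᵢ)².
  (δR_1)² = 151;  (δR_2)² = 467
δR = √(618) = 24.9 Ω
R = 530.5 Ω, so δR/R = 24.9/530.5 = 0.0469.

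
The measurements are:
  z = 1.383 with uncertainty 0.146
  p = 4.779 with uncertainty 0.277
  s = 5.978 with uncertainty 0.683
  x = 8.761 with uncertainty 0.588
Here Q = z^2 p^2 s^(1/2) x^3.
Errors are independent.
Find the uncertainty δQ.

22900

For a monomial Q ∝ z^2, p^2, s^(1/2), x^3, fractional errors add in quadrature:
  (2·δz/z)² = (2×0.106)² = 0.0446;  (2·δp/p)² = (2×0.0580)² = 0.0134;  (½·δs/s)² = (0.5×0.114)² = 0.00326;  (3·δx/x)² = (3×0.0671)² = 0.0405
δQ/Q = √(0.102) = 0.319
Q = 71820, so δQ = 0.319 × 71820 = 22900.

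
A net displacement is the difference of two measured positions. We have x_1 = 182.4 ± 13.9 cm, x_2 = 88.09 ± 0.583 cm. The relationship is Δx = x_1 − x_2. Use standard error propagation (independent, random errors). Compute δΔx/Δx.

0.148

Δx is a linear combination, so absolute uncertainties add in quadrature:
  (δx_1)² = 193;  (δx_2)² = 0.340
δΔx = √(194) = 13.9 cm
Δx = 94.31 cm, so δΔx/Δx = 13.9/94.31 = 0.148.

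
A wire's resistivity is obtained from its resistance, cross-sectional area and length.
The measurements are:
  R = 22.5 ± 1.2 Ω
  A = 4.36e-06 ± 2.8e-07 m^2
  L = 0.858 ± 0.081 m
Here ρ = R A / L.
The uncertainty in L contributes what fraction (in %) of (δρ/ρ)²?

(δρ/ρ)² = (1·δR/R)² + (1·δA/A)² + (-1·δL/L)²
  R term: (1×0.0533)² = 0.00284
  A term: (1×0.0642)² = 0.00412
  L term: (-1×0.0944)² = 0.00891
Total = 0.0159. Share from L = 0.00891/0.0159 = 0.561.

56.1%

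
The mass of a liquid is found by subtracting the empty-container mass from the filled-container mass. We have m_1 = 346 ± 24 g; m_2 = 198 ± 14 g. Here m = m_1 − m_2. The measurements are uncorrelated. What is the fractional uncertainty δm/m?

For a sum/difference, combine absolute errors in quadrature:
  (δm_1)² = 576;  (δm_2)² = 196
δm = √(772) = 27.8 g
m = 148 g, so δm/m = 27.8/148 = 0.188.

0.188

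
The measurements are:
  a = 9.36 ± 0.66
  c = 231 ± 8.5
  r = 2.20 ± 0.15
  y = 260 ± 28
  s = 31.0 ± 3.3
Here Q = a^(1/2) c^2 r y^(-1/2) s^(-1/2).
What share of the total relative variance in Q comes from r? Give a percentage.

27.3%

(δQ/Q)² = (½·δa/a)² + (2·δc/c)² + (1·δr/r)² + (−½·δy/y)² + (−½·δs/s)²
  a term: (0.5×0.0705)² = 0.00124
  c term: (2×0.0368)² = 0.00542
  r term: (1×0.0682)² = 0.00465
  y term: (-0.5×0.108)² = 0.00290
  s term: (-0.5×0.106)² = 0.00283
Total = 0.0170. Share from r = 0.00465/0.0170 = 0.273.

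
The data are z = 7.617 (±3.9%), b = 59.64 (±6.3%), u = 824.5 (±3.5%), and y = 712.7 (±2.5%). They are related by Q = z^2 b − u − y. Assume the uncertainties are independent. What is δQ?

Let p = z^2·b = 3460. δp/p = √((2·δz/z)² + (1·δb/b)²) = √(0.00608 + 0.00397) = 0.100, so δp = 347.
Q = p − u − y: δQ = √(δp² + δu² + δy²) = √(1.2e+05 + 833 + 317) = 349

349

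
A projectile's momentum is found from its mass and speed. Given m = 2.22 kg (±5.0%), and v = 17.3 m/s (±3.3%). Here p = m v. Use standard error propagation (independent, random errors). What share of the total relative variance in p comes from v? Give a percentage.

(δp/p)² = (1·δm/m)² + (1·δv/v)²
  m term: (1×0.0500)² = 0.00250
  v term: (1×0.0330)² = 0.00109
Total = 0.00359. Share from v = 0.00109/0.00359 = 0.303.

30.3%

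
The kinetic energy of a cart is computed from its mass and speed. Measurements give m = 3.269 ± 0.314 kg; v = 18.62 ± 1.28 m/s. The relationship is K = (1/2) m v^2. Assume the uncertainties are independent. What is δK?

95.0 J

Since K is a product/quotient, work with relative uncertainties:
  (1·δm/m)² = (1×0.0961)² = 0.00923;  (2·δv/v)² = (2×0.0687)² = 0.0189
δK/K = √(0.0281) = 0.168
K = 566.7 J, so δK = 0.168 × 566.7 = 95.0 J.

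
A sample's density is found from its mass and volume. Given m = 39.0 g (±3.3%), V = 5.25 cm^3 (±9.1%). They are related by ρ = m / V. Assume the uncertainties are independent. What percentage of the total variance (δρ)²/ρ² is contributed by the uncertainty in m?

(δρ/ρ)² = (1·δm/m)² + (-1·δV/V)²
  m term: (1×0.0330)² = 0.00109
  V term: (-1×0.0910)² = 0.00828
Total = 0.00937. Share from m = 0.00109/0.00937 = 0.116.

11.6%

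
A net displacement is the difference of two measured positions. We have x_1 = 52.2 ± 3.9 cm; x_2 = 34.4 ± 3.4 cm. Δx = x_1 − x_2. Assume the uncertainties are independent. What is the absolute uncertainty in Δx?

5.17 cm

Δx is a linear combination, so absolute uncertainties add in quadrature:
  (δx_1)² = 15.2;  (δx_2)² = 11.6
δΔx = √(26.8) = 5.17 cm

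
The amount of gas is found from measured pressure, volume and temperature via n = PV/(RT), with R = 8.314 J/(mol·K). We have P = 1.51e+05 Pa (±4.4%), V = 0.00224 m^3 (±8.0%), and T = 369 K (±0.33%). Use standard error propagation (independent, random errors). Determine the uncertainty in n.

For a monomial n ∝ P, V, T^-1, fractional errors add in quadrature:
  (1·δP/P)² = (1×0.0440)² = 0.00194;  (1·δV/V)² = (1×0.0800)² = 0.00640;  (-1·δT/T)² = (-1×0.00330)² = 1.09e-05
δn/n = √(0.00835) = 0.0914
n = 0.110 mol, so δn = 0.0914 × 0.110 = 0.0101 mol.

0.0101 mol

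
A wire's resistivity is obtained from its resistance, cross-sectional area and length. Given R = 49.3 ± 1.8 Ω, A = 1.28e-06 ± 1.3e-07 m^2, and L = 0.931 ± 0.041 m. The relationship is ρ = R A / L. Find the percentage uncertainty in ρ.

For a monomial ρ ∝ R, A, L^-1, fractional errors add in quadrature:
  (1·δR/R)² = (1×0.0365)² = 0.00133;  (1·δA/A)² = (1×0.102)² = 0.0103;  (-1·δL/L)² = (-1×0.0440)² = 0.00194
δρ/ρ = √(0.0136) = 0.117

11.7%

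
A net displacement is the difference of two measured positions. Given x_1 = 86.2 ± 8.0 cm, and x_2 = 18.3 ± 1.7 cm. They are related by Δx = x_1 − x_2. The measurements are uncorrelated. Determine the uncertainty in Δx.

8.18 cm

Absolute uncertainties add in quadrature for a linear combination:
  (δx_1)² = 64.0;  (δx_2)² = 2.89
δΔx = √(66.9) = 8.18 cm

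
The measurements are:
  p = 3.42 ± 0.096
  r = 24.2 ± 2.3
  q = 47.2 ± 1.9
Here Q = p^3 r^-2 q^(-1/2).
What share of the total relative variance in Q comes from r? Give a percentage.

82.8%

(δQ/Q)² = (3·δp/p)² + (-2·δr/r)² + (−½·δq/q)²
  p term: (3×0.0281)² = 0.00709
  r term: (-2×0.0950)² = 0.0361
  q term: (-0.5×0.0403)² = 0.000405
Total = 0.0436. Share from r = 0.0361/0.0436 = 0.828.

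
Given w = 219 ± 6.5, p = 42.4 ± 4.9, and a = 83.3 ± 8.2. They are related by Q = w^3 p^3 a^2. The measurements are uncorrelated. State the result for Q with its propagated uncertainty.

Since Q is a product/quotient, work with relative uncertainties:
  (3·δw/w)² = (3×0.0297)² = 0.00793;  (3·δp/p)² = (3×0.116)² = 0.120;  (2·δa/a)² = (2×0.0984)² = 0.0388
δQ/Q = √(0.167) = 0.409
Q = 5.56e+15, so δQ = 0.409 × 5.56e+15 = 2.27e+15.

(5.56 ± 2.27) × 10^15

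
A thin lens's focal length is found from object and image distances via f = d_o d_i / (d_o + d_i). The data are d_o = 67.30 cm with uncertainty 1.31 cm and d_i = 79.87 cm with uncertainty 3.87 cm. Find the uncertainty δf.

∂f/∂d_o = (d_i/(d_o+d_i))² = 0.295;  ∂f/∂d_i = (d_o/(d_o+d_i))² = 0.209
δf = √((∂f/∂d_o · δd_o)² + (∂f/∂d_i · δd_i)²) = √(0.149 + 0.655) = 0.897 cm

0.897 cm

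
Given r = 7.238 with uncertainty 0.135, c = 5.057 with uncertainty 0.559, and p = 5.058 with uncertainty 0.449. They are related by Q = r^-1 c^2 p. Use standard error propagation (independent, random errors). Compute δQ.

4.27

Relative error in a monomial: (δQ/Q)² = Σ (nᵢ · δxᵢ/xᵢ)².
  (-1·δr/r)² = (-1×0.0187)² = 0.000348;  (2·δc/c)² = (2×0.111)² = 0.0489;  (1·δp/p)² = (1×0.0888)² = 0.00788
δQ/Q = √(0.0571) = 0.239
Q = 17.87, so δQ = 0.239 × 17.87 = 4.27.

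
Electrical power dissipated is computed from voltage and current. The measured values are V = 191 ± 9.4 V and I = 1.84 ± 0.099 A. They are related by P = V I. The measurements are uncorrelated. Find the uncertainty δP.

Products/powers → add relative errors in quadrature, weighted by exponent:
  (1·δV/V)² = (1×0.0492)² = 0.00242;  (1·δI/I)² = (1×0.0538)² = 0.00289
δP/P = √(0.00532) = 0.0729
P = 351 W, so δP = 0.0729 × 351 = 25.6 W.

25.6 W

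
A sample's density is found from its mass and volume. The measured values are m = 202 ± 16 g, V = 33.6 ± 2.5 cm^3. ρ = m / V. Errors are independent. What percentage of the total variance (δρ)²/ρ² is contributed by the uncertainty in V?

46.9%

(δρ/ρ)² = (1·δm/m)² + (-1·δV/V)²
  m term: (1×0.0792)² = 0.00627
  V term: (-1×0.0744)² = 0.00554
Total = 0.0118. Share from V = 0.00554/0.0118 = 0.469.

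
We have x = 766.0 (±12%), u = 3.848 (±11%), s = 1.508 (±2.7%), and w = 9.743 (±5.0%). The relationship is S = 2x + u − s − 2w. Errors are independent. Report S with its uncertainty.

1515 ± 184

Sums and differences: (δS)² = Σ (cᵢ δxᵢ)².
  (2·δx)² = 33800;  (δu)² = 0.179;  (δs)² = 0.00166;  (2·δw)² = 0.949
δS = √(33800) = 184
S = 1515.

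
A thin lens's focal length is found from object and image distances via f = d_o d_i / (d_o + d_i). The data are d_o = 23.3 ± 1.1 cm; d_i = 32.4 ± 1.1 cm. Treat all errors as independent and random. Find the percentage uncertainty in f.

∂f/∂d_o = (d_i/(d_o+d_i))² = 0.338;  ∂f/∂d_i = (d_o/(d_o+d_i))² = 0.175
δf = √((∂f/∂d_o · δd_o)² + (∂f/∂d_i · δd_i)²) = √(0.139 + 0.0371) = 0.419 cm
f = 13.6 cm, so δf/f = 0.419/13.6 = 0.0309.

3.09%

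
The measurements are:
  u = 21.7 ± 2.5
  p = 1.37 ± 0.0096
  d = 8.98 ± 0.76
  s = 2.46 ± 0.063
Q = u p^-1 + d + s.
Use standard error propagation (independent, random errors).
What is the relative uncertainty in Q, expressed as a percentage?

Let w = u·p^-1 = 15.8. δw/w = √((1·δu/u)² + (-1·δp/p)²) = √(0.0133 + 4.91e-05) = 0.115, so δw = 1.83.
Q = w + d + s: δQ = √(δw² + δd² + δs²) = √(3.34 + 0.578 + 0.00397) = 1.98
Q = 27.3, so δQ/Q = 1.98/27.3 = 0.0726.

7.26%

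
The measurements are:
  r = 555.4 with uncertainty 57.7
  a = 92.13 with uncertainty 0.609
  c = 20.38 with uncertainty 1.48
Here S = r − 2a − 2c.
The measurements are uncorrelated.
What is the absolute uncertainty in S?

S is a linear combination, so absolute uncertainties add in quadrature:
  (δr)² = 3330;  (2·δa)² = 1.48;  (2·δc)² = 8.76
δS = √(3340) = 57.8

57.8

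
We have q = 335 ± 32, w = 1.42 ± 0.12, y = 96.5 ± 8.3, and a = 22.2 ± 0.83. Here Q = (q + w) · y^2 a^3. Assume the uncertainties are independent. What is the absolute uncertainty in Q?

7.76e+09

Let u = q + w = 336. δu = √(δq² + δw²) = √(1020 + 0.0144) = 32.0, so δu/u = 0.0951.
Q is then a monomial in u, y, a:
δQ/Q = √((δu/u)² + (2·δy/y)² + (3·δa/a)²) = √(0.00905 + 0.0296 + 0.0126) = 0.226
Q = 3.43e+10, so δQ = 0.226 × 3.43e+10 = 7.76e+09.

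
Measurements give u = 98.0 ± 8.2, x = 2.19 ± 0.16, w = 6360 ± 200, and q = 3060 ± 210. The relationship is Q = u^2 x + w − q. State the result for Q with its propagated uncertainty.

24300 ± 3850

Let p = u^2·x = 21000. δp/p = √((2·δu/u)² + (1·δx/x)²) = √(0.0280 + 0.00534) = 0.183, so δp = 3840.
Q = p + w − q: δQ = √(δp² + δw² + δq²) = √(1.48e+07 + 40000 + 44100) = 3850
Q = 24300.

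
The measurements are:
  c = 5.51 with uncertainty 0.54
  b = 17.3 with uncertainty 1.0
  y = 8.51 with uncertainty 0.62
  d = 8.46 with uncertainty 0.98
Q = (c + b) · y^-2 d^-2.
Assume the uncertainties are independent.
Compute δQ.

0.00122

Let u = c + b = 22.8. δu = √(δc² + δb²) = √(0.292 + 1.00) = 1.14, so δu/u = 0.0498.
Q is then a monomial in u, y, d:
δQ/Q = √((δu/u)² + (-2·δy/y)² + (-2·δd/d)²) = √(0.00248 + 0.0212 + 0.0537) = 0.278
Q = 0.00440, so δQ = 0.278 × 0.00440 = 0.00122.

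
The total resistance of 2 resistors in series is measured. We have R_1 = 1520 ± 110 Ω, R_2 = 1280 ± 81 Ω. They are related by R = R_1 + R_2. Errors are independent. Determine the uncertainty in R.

Sums and differences: (δR)² = Σ (cᵢ δxᵢ)².
  (δR_1)² = 12100;  (δR_2)² = 6560
δR = √(18700) = 137 Ω

137 Ω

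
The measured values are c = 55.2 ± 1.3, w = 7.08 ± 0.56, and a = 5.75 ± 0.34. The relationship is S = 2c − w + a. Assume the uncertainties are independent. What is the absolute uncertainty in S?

Absolute uncertainties add in quadrature for a linear combination:
  (2·δc)² = 6.76;  (δw)² = 0.314;  (δa)² = 0.116
δS = √(7.19) = 2.68

2.68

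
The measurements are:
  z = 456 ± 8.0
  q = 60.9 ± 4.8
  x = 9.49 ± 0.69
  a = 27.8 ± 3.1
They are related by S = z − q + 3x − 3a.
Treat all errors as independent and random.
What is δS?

13.3

Sums and differences: (δS)² = Σ (cᵢ δxᵢ)².
  (δz)² = 64.0;  (δq)² = 23.0;  (3·δx)² = 4.28;  (3·δa)² = 86.5
δS = √(178) = 13.3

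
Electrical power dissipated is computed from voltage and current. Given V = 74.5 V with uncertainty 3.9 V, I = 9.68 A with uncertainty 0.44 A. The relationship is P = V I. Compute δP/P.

Relative error in a monomial: (δP/P)² = Σ (nᵢ · δxᵢ/xᵢ)².
  (1·δV/V)² = (1×0.0523)² = 0.00274;  (1·δI/I)² = (1×0.0455)² = 0.00207
δP/P = √(0.00481) = 0.0693

0.0693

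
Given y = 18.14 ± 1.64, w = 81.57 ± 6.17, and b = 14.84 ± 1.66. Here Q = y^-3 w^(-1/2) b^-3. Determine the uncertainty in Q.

2.46e-09

Since Q is a product/quotient, work with relative uncertainties:
  (-3·δy/y)² = (-3×0.0904)² = 0.0736;  (−½·δw/w)² = (-0.5×0.0756)² = 0.00143;  (-3·δb/b)² = (-3×0.112)² = 0.113
δQ/Q = √(0.188) = 0.433
Q = 5.676e-09, so δQ = 0.433 × 5.676e-09 = 2.46e-09.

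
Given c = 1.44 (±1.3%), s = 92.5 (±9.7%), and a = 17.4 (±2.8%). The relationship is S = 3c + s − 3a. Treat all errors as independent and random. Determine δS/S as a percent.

20.4%

Sums and differences: (δS)² = Σ (cᵢ δxᵢ)².
  (3·δc)² = 0.00315;  (δs)² = 80.5;  (3·δa)² = 2.14
δS = √(82.6) = 9.09
S = 44.6, so δS/S = 9.09/44.6 = 0.204.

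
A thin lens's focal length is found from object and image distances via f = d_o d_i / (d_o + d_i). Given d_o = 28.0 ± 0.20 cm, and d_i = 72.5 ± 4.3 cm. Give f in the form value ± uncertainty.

20.2 ± 0.350 cm

∂f/∂d_o = (d_i/(d_o+d_i))² = 0.520;  ∂f/∂d_i = (d_o/(d_o+d_i))² = 0.0776
δf = √((∂f/∂d_o · δd_o)² + (∂f/∂d_i · δd_i)²) = √(0.0108 + 0.111) = 0.350 cm
f = 20.2 cm.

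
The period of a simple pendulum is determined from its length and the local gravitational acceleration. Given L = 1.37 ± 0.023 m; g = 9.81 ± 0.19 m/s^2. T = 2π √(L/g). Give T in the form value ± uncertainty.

2.35 ± 0.0301 s

T is a product of powers, so relative uncertainties combine in quadrature:
  (½·δL/L)² = (0.5×0.0168)² = 7.05e-05;  (−½·δg/g)² = (-0.5×0.0194)² = 9.38e-05
δT/T = √(0.000164) = 0.0128
T = 2.35 s, so δT = 0.0128 × 2.35 = 0.0301 s.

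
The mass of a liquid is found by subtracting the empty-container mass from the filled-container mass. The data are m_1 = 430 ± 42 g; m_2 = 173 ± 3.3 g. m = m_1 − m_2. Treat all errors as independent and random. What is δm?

m is a linear combination, so absolute uncertainties add in quadrature:
  (δm_1)² = 1760;  (δm_2)² = 10.9
δm = √(1770) = 42.1 g

42.1 g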